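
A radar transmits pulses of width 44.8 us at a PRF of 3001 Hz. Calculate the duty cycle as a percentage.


DC = 44.8e-6 * 3001 * 100 = 13.44%

13.44%


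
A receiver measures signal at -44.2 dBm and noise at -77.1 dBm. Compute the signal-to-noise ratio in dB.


SNR = -44.2 - (-77.1) = 32.9 dB

32.9 dB


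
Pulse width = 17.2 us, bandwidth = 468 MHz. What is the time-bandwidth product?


TBP = 17.2 * 468 = 8049.6

8049.6


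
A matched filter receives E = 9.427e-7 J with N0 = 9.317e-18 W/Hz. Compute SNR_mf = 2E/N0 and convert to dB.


SNR_lin = 2 * 9.427e-7 / 9.317e-18 = 2.024e11
SNR_dB = 10*log10(2.024e11) = 113.1 dB

113.1 dB


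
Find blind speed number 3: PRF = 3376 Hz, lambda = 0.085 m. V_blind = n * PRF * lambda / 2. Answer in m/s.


V_blind = 3 * 3376 * 0.085 / 2 = 430.4 m/s

430.4 m/s


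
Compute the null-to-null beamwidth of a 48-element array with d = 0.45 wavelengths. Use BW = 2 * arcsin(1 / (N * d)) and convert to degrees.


1/(N*d) = 1/(48*0.45) = 0.046296
BW = 2*arcsin(0.046296) = 5.3 degrees

5.3 degrees


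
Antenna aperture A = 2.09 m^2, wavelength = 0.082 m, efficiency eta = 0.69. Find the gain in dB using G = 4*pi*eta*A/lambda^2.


G_linear = 4*pi*0.69*2.09/0.082^2 = 2695.12
G_dB = 10*log10(2695.12) = 34.3 dB

34.3 dB


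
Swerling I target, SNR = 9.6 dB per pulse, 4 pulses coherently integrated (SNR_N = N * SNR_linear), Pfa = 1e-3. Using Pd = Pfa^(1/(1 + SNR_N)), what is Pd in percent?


SNR_lin = 10^(9.6/10) = 9.12011
SNR_N = 4 * 9.12011 = 36.48044
1/(1 + SNR_N) = 1/37.48044 = 0.0266806
Pd = (1e-3)^0.0266806 = 0.83168
Pd = 83.2%

83.2%


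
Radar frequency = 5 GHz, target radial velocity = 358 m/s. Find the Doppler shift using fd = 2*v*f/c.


fd = 2 * 358 * 5000000000.0 / 3e8 = 11933.3 Hz

11933.3 Hz


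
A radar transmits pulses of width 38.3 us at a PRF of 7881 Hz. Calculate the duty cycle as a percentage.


DC = 38.3e-6 * 7881 * 100 = 30.18%

30.18%


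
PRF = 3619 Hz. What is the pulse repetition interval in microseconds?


PRI = 1/3619 = 0.0002763194 s = 276.3 us

276.3 us


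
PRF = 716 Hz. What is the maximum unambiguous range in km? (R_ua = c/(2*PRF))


R_ua = 3e8 / (2 * 716) = 209497.2 m = 209.5 km

209.5 km


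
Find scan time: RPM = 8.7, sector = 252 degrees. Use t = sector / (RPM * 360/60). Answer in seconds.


t = 252 / (8.7 * 360) * 60 = 4.83 s

4.83 s


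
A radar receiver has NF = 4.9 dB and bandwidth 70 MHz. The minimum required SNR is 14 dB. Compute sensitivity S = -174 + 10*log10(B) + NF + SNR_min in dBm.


10*log10(70000000.0) = 78.45
S = -174 + 78.45 + 4.9 + 14 = -76.6 dBm

-76.6 dBm


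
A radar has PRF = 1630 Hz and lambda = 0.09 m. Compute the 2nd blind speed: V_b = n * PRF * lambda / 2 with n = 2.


V_blind = 2 * 1630 * 0.09 / 2 = 146.7 m/s

146.7 m/s


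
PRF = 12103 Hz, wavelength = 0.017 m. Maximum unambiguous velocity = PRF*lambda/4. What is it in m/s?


V_ua = 12103 * 0.017 / 4 = 51.4 m/s

51.4 m/s


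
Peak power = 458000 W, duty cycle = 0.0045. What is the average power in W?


P_avg = 458000 * 0.0045 = 2061.0 W

2061.0 W


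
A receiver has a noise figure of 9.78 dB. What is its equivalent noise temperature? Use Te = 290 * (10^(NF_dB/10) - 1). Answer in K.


NF_lin = 10^(9.78/10) = 9.506048
Te = 290 * (9.506048 - 1) = 2466.8 K

2466.8 K


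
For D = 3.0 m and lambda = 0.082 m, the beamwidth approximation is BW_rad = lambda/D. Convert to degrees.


BW_rad = 0.082 / 3.0 = 0.027333
BW_deg = 1.57 degrees

1.57 degrees


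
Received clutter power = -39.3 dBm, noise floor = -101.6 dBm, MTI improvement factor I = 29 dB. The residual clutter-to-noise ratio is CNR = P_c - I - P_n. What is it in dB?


CNR = -39.3 - 29 - (-101.6) = 33.3 dB

33.3 dB


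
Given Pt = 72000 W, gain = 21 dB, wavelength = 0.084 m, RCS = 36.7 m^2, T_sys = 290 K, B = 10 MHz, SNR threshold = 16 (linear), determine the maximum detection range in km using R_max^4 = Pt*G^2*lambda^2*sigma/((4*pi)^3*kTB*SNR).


G_lin = 10^(21/10) = 125.892541
R^4 = 72000 * 125.892541^2 * 0.084^2 * 36.7 / ((4*pi)^3 * 1.38e-23 * 290 * 10000000.0 * 16)
R^4 = 2.32558e17 m^4
R_max = (2.32558e17)^(1/4) = 21960.0 m = 22.0 km

22.0 km


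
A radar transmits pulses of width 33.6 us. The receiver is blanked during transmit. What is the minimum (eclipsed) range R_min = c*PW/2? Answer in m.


R_min = 3e8 * 33.6e-6 / 2 = 5040.0 m

5040.0 m


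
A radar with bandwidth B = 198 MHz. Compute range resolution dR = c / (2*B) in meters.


dR = 3e8 / (2 * 198000000.0) = 0.76 m

0.76 m


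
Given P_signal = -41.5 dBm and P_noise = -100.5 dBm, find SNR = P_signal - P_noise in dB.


SNR = -41.5 - (-100.5) = 59.0 dB

59.0 dB


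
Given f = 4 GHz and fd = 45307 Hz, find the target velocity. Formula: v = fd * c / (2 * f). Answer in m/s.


v = 45307 * 3e8 / (2 * 4000000000.0) = 1699.0 m/s

1699.0 m/s


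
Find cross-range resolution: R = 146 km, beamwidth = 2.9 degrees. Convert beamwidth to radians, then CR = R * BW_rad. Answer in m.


BW_rad = 0.050614548
CR = 146000 * 0.050614548 = 7389.7 m

7389.7 m


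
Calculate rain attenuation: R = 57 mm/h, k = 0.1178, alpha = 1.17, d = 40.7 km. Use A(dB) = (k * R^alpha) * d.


gamma = 0.1178 * 57^1.17 = 13.351156 dB/km
A = 13.351156 * 40.7 = 543.39 dB

543.39 dB


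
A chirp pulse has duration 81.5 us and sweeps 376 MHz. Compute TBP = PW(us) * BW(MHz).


TBP = 81.5 * 376 = 30644.0

30644.0


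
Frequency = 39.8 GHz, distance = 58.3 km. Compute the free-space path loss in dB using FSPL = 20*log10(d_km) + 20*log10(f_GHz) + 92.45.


20*log10(58.3) = 35.31
20*log10(39.8) = 32.0
FSPL = 159.8 dB

159.8 dB


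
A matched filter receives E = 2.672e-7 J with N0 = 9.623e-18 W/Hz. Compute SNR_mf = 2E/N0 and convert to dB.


SNR_lin = 2 * 2.672e-7 / 9.623e-18 = 5.553e10
SNR_dB = 10*log10(5.553e10) = 107.4 dB

107.4 dB


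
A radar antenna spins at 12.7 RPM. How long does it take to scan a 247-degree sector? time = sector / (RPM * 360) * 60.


t = 247 / (12.7 * 360) * 60 = 3.24 s

3.24 s


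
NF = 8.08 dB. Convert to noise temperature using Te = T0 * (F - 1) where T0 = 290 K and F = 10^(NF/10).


NF_lin = 10^(8.08/10) = 6.426877
Te = 290 * (6.426877 - 1) = 1573.8 K

1573.8 K


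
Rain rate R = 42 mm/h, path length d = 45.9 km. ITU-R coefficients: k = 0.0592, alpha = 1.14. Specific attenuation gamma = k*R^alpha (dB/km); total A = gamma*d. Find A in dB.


gamma = 0.0592 * 42^1.14 = 4.195907 dB/km
A = 4.195907 * 45.9 = 192.59 dB

192.59 dB


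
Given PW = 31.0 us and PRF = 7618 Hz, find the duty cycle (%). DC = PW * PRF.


DC = 31.0e-6 * 7618 * 100 = 23.62%

23.62%


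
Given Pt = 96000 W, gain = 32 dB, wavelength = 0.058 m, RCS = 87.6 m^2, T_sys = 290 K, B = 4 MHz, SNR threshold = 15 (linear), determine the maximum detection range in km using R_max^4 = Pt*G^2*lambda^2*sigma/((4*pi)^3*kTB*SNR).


G_lin = 10^(32/10) = 1584.893192
R^4 = 96000 * 1584.893192^2 * 0.058^2 * 87.6 / ((4*pi)^3 * 1.38e-23 * 290 * 4000000.0 * 15)
R^4 = 1.49133e20 m^4
R_max = (1.49133e20)^(1/4) = 110507.9 m = 110.5 km

110.5 km


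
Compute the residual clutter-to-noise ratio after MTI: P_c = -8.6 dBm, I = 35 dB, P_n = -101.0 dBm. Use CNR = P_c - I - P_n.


CNR = -8.6 - 35 - (-101.0) = 57.4 dB

57.4 dB


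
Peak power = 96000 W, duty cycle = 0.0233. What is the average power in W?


P_avg = 96000 * 0.0233 = 2236.8 W

2236.8 W


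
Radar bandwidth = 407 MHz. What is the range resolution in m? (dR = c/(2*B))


dR = 3e8 / (2 * 407000000.0) = 0.37 m

0.37 m


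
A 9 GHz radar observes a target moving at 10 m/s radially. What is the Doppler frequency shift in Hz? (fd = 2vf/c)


fd = 2 * 10 * 9000000000.0 / 3e8 = 600.0 Hz

600.0 Hz


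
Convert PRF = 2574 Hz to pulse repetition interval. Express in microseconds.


PRI = 1/2574 = 0.0003885004 s = 388.5 us

388.5 us


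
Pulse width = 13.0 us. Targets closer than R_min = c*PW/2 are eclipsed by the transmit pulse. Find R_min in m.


R_min = 3e8 * 13.0e-6 / 2 = 1950.0 m

1950.0 m


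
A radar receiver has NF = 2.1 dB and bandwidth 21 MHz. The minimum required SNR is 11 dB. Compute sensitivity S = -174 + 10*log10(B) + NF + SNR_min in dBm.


10*log10(21000000.0) = 73.22
S = -174 + 73.22 + 2.1 + 11 = -87.7 dBm

-87.7 dBm


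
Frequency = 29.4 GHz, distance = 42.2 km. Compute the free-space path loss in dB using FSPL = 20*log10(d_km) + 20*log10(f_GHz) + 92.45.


20*log10(42.2) = 32.51
20*log10(29.4) = 29.37
FSPL = 154.3 dB

154.3 dB


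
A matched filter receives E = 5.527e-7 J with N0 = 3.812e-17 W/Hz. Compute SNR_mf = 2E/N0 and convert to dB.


SNR_lin = 2 * 5.527e-7 / 3.812e-17 = 2.9e10
SNR_dB = 10*log10(2.9e10) = 104.6 dB

104.6 dB


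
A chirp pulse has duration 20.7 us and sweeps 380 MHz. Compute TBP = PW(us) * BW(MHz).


TBP = 20.7 * 380 = 7866.0

7866.0


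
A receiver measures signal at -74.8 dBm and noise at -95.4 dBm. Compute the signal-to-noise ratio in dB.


SNR = -74.8 - (-95.4) = 20.6 dB

20.6 dB


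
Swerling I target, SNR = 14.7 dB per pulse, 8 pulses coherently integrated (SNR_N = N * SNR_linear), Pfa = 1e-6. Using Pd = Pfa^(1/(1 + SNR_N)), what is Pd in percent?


SNR_lin = 10^(14.7/10) = 29.51209
SNR_N = 8 * 29.51209 = 236.09672
1/(1 + SNR_N) = 1/237.09672 = 0.0042177
Pd = (1e-6)^0.0042177 = 0.9434
Pd = 94.3%

94.3%


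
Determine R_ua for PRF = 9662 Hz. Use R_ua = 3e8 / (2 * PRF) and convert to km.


R_ua = 3e8 / (2 * 9662) = 15524.7 m = 15.5 km

15.5 km


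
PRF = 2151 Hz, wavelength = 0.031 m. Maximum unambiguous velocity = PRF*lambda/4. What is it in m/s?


V_ua = 2151 * 0.031 / 4 = 16.7 m/s

16.7 m/s


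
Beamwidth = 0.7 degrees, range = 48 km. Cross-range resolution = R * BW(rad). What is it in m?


BW_rad = 0.012217305
CR = 48000 * 0.012217305 = 586.4 m

586.4 m


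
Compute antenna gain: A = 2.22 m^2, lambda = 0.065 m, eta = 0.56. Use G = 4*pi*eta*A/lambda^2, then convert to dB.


G_linear = 4*pi*0.56*2.22/0.065^2 = 3697.64
G_dB = 10*log10(3697.64) = 35.7 dB

35.7 dB


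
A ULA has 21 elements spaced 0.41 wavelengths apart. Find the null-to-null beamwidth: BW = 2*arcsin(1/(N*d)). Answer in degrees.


1/(N*d) = 1/(21*0.41) = 0.116144
BW = 2*arcsin(0.116144) = 13.3 degrees

13.3 degrees


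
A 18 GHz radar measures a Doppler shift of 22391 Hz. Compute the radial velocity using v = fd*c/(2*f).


v = 22391 * 3e8 / (2 * 18000000000.0) = 186.6 m/s

186.6 m/s


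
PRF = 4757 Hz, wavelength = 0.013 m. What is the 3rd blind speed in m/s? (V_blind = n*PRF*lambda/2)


V_blind = 3 * 4757 * 0.013 / 2 = 92.8 m/s

92.8 m/s


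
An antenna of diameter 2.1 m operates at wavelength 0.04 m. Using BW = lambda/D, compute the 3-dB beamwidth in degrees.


BW_rad = 0.04 / 2.1 = 0.019048
BW_deg = 1.09 degrees

1.09 degrees


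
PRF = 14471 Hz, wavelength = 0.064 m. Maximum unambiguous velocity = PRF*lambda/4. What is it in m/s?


V_ua = 14471 * 0.064 / 4 = 231.5 m/s

231.5 m/s


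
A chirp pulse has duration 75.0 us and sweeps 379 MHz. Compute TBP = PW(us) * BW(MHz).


TBP = 75.0 * 379 = 28425.0

28425.0


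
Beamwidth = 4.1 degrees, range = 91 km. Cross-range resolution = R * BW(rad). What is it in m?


BW_rad = 0.071558499
CR = 91000 * 0.071558499 = 6511.8 m

6511.8 m


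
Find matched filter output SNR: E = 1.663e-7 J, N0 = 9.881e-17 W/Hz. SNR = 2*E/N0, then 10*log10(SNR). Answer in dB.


SNR_lin = 2 * 1.663e-7 / 9.881e-17 = 3.366e9
SNR_dB = 10*log10(3.366e9) = 95.3 dB

95.3 dB


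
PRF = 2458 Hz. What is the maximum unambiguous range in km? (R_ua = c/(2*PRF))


R_ua = 3e8 / (2 * 2458) = 61025.2 m = 61.0 km

61.0 km


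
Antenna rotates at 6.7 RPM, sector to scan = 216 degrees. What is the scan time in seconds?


t = 216 / (6.7 * 360) * 60 = 5.37 s

5.37 s


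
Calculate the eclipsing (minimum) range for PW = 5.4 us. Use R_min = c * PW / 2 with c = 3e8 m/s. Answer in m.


R_min = 3e8 * 5.4e-6 / 2 = 810.0 m

810.0 m


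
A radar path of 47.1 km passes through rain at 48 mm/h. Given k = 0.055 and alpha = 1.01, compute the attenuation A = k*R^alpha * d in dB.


gamma = 0.055 * 48^1.01 = 2.744204 dB/km
A = 2.744204 * 47.1 = 129.25 dB

129.25 dB


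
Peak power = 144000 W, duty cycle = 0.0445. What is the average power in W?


P_avg = 144000 * 0.0445 = 6408.0 W

6408.0 W


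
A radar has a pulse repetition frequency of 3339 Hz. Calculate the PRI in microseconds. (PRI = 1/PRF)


PRI = 1/3339 = 0.0002994909 s = 299.5 us

299.5 us


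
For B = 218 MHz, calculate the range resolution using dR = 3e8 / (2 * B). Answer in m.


dR = 3e8 / (2 * 218000000.0) = 0.69 m

0.69 m


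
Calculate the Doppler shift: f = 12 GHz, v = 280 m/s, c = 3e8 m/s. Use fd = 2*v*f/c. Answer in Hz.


fd = 2 * 280 * 12000000000.0 / 3e8 = 22400.0 Hz

22400.0 Hz


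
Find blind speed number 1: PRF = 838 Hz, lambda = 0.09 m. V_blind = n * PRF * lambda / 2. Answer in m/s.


V_blind = 1 * 838 * 0.09 / 2 = 37.7 m/s

37.7 m/s


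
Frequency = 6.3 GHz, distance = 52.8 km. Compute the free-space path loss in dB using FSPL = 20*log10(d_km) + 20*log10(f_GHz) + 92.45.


20*log10(52.8) = 34.45
20*log10(6.3) = 15.99
FSPL = 142.9 dB

142.9 dB


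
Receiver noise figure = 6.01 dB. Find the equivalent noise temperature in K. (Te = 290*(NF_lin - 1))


NF_lin = 10^(6.01/10) = 3.990249
Te = 290 * (3.990249 - 1) = 867.2 K

867.2 K


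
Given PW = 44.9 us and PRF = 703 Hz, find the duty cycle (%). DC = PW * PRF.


DC = 44.9e-6 * 703 * 100 = 3.16%

3.16%


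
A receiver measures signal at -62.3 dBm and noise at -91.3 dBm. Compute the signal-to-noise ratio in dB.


SNR = -62.3 - (-91.3) = 29.0 dB

29.0 dB


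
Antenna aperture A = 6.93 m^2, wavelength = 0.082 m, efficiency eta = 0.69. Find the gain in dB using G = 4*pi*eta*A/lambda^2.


G_linear = 4*pi*0.69*6.93/0.082^2 = 8936.44
G_dB = 10*log10(8936.44) = 39.5 dB

39.5 dB


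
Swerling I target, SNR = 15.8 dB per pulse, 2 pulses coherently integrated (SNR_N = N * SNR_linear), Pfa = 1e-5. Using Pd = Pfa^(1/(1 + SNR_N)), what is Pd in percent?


SNR_lin = 10^(15.8/10) = 38.01894
SNR_N = 2 * 38.01894 = 76.03788
1/(1 + SNR_N) = 1/77.03788 = 0.0129806
Pd = (1e-5)^0.0129806 = 0.86119
Pd = 86.1%

86.1%


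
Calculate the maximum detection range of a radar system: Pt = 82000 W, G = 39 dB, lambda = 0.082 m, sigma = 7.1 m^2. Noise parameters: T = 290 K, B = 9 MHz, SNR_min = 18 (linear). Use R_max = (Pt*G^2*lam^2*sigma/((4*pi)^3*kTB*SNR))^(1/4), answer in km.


G_lin = 10^(39/10) = 7943.282347
R^4 = 82000 * 7943.282347^2 * 0.082^2 * 7.1 / ((4*pi)^3 * 1.38e-23 * 290 * 9000000.0 * 18)
R^4 = 1.9199e20 m^4
R_max = (1.9199e20)^(1/4) = 117711.7 m = 117.7 km

117.7 km


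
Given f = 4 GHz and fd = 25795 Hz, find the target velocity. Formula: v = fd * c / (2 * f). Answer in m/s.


v = 25795 * 3e8 / (2 * 4000000000.0) = 967.3 m/s

967.3 m/s


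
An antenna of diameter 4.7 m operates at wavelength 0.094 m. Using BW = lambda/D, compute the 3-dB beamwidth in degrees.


BW_rad = 0.094 / 4.7 = 0.02
BW_deg = 1.15 degrees

1.15 degrees


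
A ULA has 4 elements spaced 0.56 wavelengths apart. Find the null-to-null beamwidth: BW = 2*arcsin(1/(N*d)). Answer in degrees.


1/(N*d) = 1/(4*0.56) = 0.446429
BW = 2*arcsin(0.446429) = 53.0 degrees

53.0 degrees


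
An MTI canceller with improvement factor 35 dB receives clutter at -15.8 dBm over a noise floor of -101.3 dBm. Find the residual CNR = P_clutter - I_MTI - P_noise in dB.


CNR = -15.8 - 35 - (-101.3) = 50.5 dB

50.5 dB


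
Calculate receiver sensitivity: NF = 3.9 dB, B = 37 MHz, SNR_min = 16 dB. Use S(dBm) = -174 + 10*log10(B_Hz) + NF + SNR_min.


10*log10(37000000.0) = 75.68
S = -174 + 75.68 + 3.9 + 16 = -78.4 dBm

-78.4 dBm


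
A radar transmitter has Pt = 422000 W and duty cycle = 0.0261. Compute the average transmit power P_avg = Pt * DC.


P_avg = 422000 * 0.0261 = 11014.2 W

11014.2 W


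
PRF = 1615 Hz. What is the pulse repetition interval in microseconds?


PRI = 1/1615 = 0.000619195 s = 619.2 us

619.2 us


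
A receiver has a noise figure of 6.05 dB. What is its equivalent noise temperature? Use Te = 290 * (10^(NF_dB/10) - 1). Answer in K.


NF_lin = 10^(6.05/10) = 4.02717
Te = 290 * (4.02717 - 1) = 877.9 K

877.9 K


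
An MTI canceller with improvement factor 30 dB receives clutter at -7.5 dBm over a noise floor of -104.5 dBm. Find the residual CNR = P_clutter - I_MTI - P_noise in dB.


CNR = -7.5 - 30 - (-104.5) = 67.0 dB

67.0 dB


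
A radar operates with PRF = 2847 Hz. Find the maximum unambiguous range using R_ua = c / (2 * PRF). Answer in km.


R_ua = 3e8 / (2 * 2847) = 52687.0 m = 52.7 km

52.7 km


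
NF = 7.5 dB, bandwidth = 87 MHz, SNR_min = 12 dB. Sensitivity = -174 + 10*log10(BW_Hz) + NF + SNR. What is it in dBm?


10*log10(87000000.0) = 79.4
S = -174 + 79.4 + 7.5 + 12 = -75.1 dBm

-75.1 dBm


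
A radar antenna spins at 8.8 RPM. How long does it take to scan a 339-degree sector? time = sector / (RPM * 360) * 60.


t = 339 / (8.8 * 360) * 60 = 6.42 s

6.42 s


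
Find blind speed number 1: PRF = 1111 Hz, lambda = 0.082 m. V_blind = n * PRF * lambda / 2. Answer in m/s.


V_blind = 1 * 1111 * 0.082 / 2 = 45.6 m/s

45.6 m/s


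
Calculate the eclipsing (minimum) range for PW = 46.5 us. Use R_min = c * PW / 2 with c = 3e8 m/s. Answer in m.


R_min = 3e8 * 46.5e-6 / 2 = 6975.0 m

6975.0 m


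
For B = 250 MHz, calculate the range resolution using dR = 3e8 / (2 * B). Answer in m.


dR = 3e8 / (2 * 250000000.0) = 0.6 m

0.6 m


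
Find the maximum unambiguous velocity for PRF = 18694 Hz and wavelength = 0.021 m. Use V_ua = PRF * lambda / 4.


V_ua = 18694 * 0.021 / 4 = 98.1 m/s

98.1 m/s


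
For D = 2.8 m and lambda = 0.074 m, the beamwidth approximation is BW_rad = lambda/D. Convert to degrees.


BW_rad = 0.074 / 2.8 = 0.026429
BW_deg = 1.51 degrees

1.51 degrees


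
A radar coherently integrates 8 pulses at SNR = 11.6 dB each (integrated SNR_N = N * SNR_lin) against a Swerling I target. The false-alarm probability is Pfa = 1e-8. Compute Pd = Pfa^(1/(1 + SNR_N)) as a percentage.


SNR_lin = 10^(11.6/10) = 14.4544
SNR_N = 8 * 14.4544 = 115.6352
1/(1 + SNR_N) = 1/116.6352 = 0.0085737
Pd = (1e-8)^0.0085737 = 0.85391
Pd = 85.4%

85.4%


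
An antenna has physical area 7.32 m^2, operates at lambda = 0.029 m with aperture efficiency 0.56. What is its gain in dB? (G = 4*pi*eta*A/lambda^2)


G_linear = 4*pi*0.56*7.32/0.029^2 = 61250.97
G_dB = 10*log10(61250.97) = 47.9 dB

47.9 dB


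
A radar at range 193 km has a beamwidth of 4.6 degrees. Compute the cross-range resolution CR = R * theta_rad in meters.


BW_rad = 0.080285146
CR = 193000 * 0.080285146 = 15495.0 m

15495.0 m


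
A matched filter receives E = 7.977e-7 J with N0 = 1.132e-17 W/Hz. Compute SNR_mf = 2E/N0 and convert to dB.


SNR_lin = 2 * 7.977e-7 / 1.132e-17 = 1.409e11
SNR_dB = 10*log10(1.409e11) = 111.5 dB

111.5 dB


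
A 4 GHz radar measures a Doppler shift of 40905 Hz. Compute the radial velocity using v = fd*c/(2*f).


v = 40905 * 3e8 / (2 * 4000000000.0) = 1533.9 m/s

1533.9 m/s


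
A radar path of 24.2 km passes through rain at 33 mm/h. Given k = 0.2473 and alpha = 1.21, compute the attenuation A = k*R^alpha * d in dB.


gamma = 0.2473 * 33^1.21 = 17.006932 dB/km
A = 17.006932 * 24.2 = 411.57 dB

411.57 dB


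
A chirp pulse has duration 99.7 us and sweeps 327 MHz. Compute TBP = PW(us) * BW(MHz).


TBP = 99.7 * 327 = 32601.9

32601.9


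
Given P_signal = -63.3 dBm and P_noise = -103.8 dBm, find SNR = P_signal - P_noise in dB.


SNR = -63.3 - (-103.8) = 40.5 dB

40.5 dB


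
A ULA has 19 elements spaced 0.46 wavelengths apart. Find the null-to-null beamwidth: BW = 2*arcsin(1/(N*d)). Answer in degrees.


1/(N*d) = 1/(19*0.46) = 0.114416
BW = 2*arcsin(0.114416) = 13.1 degrees

13.1 degrees


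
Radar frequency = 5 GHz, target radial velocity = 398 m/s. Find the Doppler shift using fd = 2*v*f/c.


fd = 2 * 398 * 5000000000.0 / 3e8 = 13266.7 Hz

13266.7 Hz


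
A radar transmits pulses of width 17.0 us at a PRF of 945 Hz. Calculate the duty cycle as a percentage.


DC = 17.0e-6 * 945 * 100 = 1.61%

1.61%


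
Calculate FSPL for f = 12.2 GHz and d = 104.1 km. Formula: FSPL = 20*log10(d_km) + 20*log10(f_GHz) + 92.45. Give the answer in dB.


20*log10(104.1) = 40.35
20*log10(12.2) = 21.73
FSPL = 154.5 dB

154.5 dB


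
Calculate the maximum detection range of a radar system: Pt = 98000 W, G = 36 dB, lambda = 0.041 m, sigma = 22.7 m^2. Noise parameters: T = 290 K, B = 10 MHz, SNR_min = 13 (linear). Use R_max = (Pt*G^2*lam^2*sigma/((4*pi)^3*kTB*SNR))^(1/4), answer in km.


G_lin = 10^(36/10) = 3981.071706
R^4 = 98000 * 3981.071706^2 * 0.041^2 * 22.7 / ((4*pi)^3 * 1.38e-23 * 290 * 10000000.0 * 13)
R^4 = 5.74076e19 m^4
R_max = (5.74076e19)^(1/4) = 87044.7 m = 87.0 km

87.0 km


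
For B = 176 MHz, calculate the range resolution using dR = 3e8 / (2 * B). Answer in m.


dR = 3e8 / (2 * 176000000.0) = 0.85 m

0.85 m


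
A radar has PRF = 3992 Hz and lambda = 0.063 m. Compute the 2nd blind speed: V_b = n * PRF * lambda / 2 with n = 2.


V_blind = 2 * 3992 * 0.063 / 2 = 251.5 m/s

251.5 m/s


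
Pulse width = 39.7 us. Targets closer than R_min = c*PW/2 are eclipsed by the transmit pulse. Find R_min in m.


R_min = 3e8 * 39.7e-6 / 2 = 5955.0 m

5955.0 m


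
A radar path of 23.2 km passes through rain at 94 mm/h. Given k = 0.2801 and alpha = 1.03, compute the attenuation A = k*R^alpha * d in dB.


gamma = 0.2801 * 94^1.03 = 30.174133 dB/km
A = 30.174133 * 23.2 = 700.04 dB

700.04 dB


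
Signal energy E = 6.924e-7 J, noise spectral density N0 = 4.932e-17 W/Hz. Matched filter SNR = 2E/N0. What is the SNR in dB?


SNR_lin = 2 * 6.924e-7 / 4.932e-17 = 2.808e10
SNR_dB = 10*log10(2.808e10) = 104.5 dB

104.5 dB


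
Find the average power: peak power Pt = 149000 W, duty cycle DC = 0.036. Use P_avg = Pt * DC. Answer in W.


P_avg = 149000 * 0.036 = 5364.0 W

5364.0 W


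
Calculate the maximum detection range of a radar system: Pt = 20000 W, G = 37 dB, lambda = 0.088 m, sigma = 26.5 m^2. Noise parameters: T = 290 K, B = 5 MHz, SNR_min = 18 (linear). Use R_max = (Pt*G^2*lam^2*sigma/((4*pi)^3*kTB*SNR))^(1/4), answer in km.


G_lin = 10^(37/10) = 5011.872336
R^4 = 20000 * 5011.872336^2 * 0.088^2 * 26.5 / ((4*pi)^3 * 1.38e-23 * 290 * 5000000.0 * 18)
R^4 = 1.44242e20 m^4
R_max = (1.44242e20)^(1/4) = 109590.5 m = 109.6 km

109.6 km


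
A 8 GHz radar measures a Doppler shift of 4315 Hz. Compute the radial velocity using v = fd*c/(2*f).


v = 4315 * 3e8 / (2 * 8000000000.0) = 80.9 m/s

80.9 m/s


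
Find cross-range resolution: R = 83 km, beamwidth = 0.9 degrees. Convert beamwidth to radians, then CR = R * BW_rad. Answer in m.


BW_rad = 0.015707963
CR = 83000 * 0.015707963 = 1303.8 m

1303.8 m


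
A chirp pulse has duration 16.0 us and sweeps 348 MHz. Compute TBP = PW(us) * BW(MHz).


TBP = 16.0 * 348 = 5568.0

5568.0


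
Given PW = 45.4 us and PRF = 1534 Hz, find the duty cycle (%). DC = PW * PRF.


DC = 45.4e-6 * 1534 * 100 = 6.96%

6.96%


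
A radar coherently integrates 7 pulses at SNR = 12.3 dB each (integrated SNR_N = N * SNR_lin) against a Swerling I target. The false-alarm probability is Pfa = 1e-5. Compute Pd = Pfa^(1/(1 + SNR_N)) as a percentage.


SNR_lin = 10^(12.3/10) = 16.98244
SNR_N = 7 * 16.98244 = 118.87708
1/(1 + SNR_N) = 1/119.87708 = 0.0083419
Pd = (1e-5)^0.0083419 = 0.90843
Pd = 90.8%

90.8%


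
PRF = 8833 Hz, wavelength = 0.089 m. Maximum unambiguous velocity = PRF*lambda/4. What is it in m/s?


V_ua = 8833 * 0.089 / 4 = 196.5 m/s

196.5 m/s


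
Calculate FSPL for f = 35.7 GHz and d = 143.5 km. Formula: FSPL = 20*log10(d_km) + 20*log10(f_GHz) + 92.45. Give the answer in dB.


20*log10(143.5) = 43.14
20*log10(35.7) = 31.05
FSPL = 166.6 dB

166.6 dB


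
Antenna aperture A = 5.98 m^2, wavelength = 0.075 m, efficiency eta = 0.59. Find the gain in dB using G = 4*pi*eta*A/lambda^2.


G_linear = 4*pi*0.59*5.98/0.075^2 = 7882.07
G_dB = 10*log10(7882.07) = 39.0 dB

39.0 dB


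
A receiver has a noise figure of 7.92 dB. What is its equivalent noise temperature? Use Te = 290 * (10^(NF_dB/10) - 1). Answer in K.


NF_lin = 10^(7.92/10) = 6.194411
Te = 290 * (6.194411 - 1) = 1506.4 K

1506.4 K


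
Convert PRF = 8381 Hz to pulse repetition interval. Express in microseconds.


PRI = 1/8381 = 0.0001193175 s = 119.3 us

119.3 us


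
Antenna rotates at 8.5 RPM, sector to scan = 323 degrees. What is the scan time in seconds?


t = 323 / (8.5 * 360) * 60 = 6.33 s

6.33 s


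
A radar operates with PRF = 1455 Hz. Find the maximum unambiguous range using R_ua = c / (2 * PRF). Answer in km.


R_ua = 3e8 / (2 * 1455) = 103092.8 m = 103.1 km

103.1 km


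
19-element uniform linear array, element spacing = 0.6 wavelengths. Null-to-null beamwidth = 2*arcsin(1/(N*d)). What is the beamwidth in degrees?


1/(N*d) = 1/(19*0.6) = 0.087719
BW = 2*arcsin(0.087719) = 10.1 degrees

10.1 degrees


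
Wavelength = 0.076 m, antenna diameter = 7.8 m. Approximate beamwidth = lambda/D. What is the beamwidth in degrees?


BW_rad = 0.076 / 7.8 = 0.009744
BW_deg = 0.56 degrees

0.56 degrees


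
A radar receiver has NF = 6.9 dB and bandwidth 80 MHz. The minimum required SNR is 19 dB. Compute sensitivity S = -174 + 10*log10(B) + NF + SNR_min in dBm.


10*log10(80000000.0) = 79.03
S = -174 + 79.03 + 6.9 + 19 = -69.1 dBm

-69.1 dBm


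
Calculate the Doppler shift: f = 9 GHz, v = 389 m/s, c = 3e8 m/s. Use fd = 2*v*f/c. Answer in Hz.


fd = 2 * 389 * 9000000000.0 / 3e8 = 23340.0 Hz

23340.0 Hz


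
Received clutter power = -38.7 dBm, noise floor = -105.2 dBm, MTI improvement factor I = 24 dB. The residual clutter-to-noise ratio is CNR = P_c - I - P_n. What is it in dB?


CNR = -38.7 - 24 - (-105.2) = 42.5 dB

42.5 dB


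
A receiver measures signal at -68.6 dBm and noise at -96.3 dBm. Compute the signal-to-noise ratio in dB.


SNR = -68.6 - (-96.3) = 27.7 dB

27.7 dB


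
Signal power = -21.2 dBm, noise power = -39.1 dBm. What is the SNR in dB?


SNR = -21.2 - (-39.1) = 17.9 dB

17.9 dB


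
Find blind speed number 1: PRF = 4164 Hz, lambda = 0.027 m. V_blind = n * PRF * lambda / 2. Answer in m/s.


V_blind = 1 * 4164 * 0.027 / 2 = 56.2 m/s

56.2 m/s


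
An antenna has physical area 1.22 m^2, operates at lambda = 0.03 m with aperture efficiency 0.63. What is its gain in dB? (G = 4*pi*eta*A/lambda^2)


G_linear = 4*pi*0.63*1.22/0.03^2 = 10731.68
G_dB = 10*log10(10731.68) = 40.3 dB

40.3 dB


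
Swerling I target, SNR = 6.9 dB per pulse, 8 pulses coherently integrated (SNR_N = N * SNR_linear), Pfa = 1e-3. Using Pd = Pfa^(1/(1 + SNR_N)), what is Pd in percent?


SNR_lin = 10^(6.9/10) = 4.89779
SNR_N = 8 * 4.89779 = 39.18232
1/(1 + SNR_N) = 1/40.18232 = 0.0248866
Pd = (1e-3)^0.0248866 = 0.84205
Pd = 84.2%

84.2%


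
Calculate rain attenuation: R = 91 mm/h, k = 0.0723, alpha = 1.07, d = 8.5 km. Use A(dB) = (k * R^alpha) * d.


gamma = 0.0723 * 91^1.07 = 9.022203 dB/km
A = 9.022203 * 8.5 = 76.69 dB

76.69 dB


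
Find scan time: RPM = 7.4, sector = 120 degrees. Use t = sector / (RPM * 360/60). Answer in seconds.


t = 120 / (7.4 * 360) * 60 = 2.7 s

2.7 s


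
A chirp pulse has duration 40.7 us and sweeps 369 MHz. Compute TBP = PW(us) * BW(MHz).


TBP = 40.7 * 369 = 15018.3

15018.3


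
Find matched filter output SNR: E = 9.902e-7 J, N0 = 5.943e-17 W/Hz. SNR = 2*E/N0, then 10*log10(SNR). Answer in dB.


SNR_lin = 2 * 9.902e-7 / 5.943e-17 = 3.332e10
SNR_dB = 10*log10(3.332e10) = 105.2 dB

105.2 dB


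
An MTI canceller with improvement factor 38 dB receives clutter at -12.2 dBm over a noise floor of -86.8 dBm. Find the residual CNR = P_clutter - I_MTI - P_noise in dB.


CNR = -12.2 - 38 - (-86.8) = 36.6 dB

36.6 dB


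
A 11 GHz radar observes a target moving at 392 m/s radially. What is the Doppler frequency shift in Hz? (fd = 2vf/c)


fd = 2 * 392 * 11000000000.0 / 3e8 = 28746.7 Hz

28746.7 Hz


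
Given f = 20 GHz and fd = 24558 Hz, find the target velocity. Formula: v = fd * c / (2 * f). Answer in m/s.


v = 24558 * 3e8 / (2 * 20000000000.0) = 184.2 m/s

184.2 m/s


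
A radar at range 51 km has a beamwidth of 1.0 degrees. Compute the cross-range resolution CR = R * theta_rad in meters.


BW_rad = 0.017453293
CR = 51000 * 0.017453293 = 890.1 m

890.1 m


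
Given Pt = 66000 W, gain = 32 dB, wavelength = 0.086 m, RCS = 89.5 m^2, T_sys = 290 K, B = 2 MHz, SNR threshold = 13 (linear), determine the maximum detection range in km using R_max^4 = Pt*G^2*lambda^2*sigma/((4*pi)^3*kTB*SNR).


G_lin = 10^(32/10) = 1584.893192
R^4 = 66000 * 1584.893192^2 * 0.086^2 * 89.5 / ((4*pi)^3 * 1.38e-23 * 290 * 2000000.0 * 13)
R^4 = 5.31476e20 m^4
R_max = (5.31476e20)^(1/4) = 151834.7 m = 151.8 km

151.8 km


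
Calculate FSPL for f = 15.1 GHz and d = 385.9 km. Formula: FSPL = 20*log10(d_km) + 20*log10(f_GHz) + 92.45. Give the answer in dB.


20*log10(385.9) = 51.73
20*log10(15.1) = 23.58
FSPL = 167.8 dB

167.8 dB


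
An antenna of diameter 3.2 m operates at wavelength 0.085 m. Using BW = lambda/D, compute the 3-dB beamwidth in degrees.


BW_rad = 0.085 / 3.2 = 0.026562
BW_deg = 1.52 degrees

1.52 degrees


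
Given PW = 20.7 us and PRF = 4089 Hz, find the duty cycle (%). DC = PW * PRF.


DC = 20.7e-6 * 4089 * 100 = 8.46%

8.46%


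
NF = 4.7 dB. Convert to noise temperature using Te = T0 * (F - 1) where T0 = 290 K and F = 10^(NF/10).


NF_lin = 10^(4.7/10) = 2.951209
Te = 290 * (2.951209 - 1) = 565.9 K

565.9 K


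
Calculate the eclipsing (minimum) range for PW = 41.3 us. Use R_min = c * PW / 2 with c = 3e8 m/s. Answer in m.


R_min = 3e8 * 41.3e-6 / 2 = 6195.0 m

6195.0 m


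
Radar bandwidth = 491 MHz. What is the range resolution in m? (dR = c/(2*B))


dR = 3e8 / (2 * 491000000.0) = 0.31 m

0.31 m


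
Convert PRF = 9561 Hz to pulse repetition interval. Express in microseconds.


PRI = 1/9561 = 0.0001045916 s = 104.6 us

104.6 us


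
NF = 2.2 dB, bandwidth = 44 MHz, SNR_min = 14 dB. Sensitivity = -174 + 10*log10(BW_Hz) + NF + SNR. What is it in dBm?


10*log10(44000000.0) = 76.43
S = -174 + 76.43 + 2.2 + 14 = -81.4 dBm

-81.4 dBm


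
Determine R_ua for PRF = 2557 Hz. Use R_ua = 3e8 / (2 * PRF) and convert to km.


R_ua = 3e8 / (2 * 2557) = 58662.5 m = 58.7 km

58.7 km


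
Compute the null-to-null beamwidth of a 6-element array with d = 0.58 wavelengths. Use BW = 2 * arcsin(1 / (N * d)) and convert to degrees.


1/(N*d) = 1/(6*0.58) = 0.287356
BW = 2*arcsin(0.287356) = 33.4 degrees

33.4 degrees


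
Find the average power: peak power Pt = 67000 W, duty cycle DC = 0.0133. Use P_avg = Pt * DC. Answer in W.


P_avg = 67000 * 0.0133 = 891.1 W

891.1 W


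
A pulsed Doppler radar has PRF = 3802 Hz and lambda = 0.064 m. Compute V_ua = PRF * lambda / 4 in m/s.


V_ua = 3802 * 0.064 / 4 = 60.8 m/s

60.8 m/s


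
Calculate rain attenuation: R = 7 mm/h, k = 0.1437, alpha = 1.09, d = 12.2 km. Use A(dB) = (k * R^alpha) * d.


gamma = 0.1437 * 7^1.09 = 1.198433 dB/km
A = 1.198433 * 12.2 = 14.62 dB

14.62 dB


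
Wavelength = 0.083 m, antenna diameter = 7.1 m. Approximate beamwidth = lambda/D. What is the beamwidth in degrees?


BW_rad = 0.083 / 7.1 = 0.01169
BW_deg = 0.67 degrees

0.67 degrees


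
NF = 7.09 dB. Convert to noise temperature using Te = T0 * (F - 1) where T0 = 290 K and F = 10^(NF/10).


NF_lin = 10^(7.09/10) = 5.116818
Te = 290 * (5.116818 - 1) = 1193.9 K

1193.9 K


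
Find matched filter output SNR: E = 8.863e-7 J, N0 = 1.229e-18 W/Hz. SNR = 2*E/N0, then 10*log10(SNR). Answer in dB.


SNR_lin = 2 * 8.863e-7 / 1.229e-18 = 1.442e12
SNR_dB = 10*log10(1.442e12) = 121.6 dB

121.6 dB


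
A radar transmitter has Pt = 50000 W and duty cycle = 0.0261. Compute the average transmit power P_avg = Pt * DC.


P_avg = 50000 * 0.0261 = 1305.0 W

1305.0 W


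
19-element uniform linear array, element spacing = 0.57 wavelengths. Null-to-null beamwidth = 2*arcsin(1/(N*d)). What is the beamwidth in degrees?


1/(N*d) = 1/(19*0.57) = 0.092336
BW = 2*arcsin(0.092336) = 10.6 degrees

10.6 degrees


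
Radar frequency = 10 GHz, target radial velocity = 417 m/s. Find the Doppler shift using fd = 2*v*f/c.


fd = 2 * 417 * 10000000000.0 / 3e8 = 27800.0 Hz

27800.0 Hz


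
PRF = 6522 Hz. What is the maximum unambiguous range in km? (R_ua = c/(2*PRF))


R_ua = 3e8 / (2 * 6522) = 22999.1 m = 23.0 km

23.0 km


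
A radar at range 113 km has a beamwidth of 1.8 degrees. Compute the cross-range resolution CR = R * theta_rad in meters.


BW_rad = 0.031415927
CR = 113000 * 0.031415927 = 3550.0 m

3550.0 m


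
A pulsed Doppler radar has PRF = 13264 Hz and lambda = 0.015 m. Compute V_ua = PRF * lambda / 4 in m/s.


V_ua = 13264 * 0.015 / 4 = 49.7 m/s

49.7 m/s


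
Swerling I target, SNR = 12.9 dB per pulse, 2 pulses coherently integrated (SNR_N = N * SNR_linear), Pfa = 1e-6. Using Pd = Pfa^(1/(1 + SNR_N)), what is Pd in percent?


SNR_lin = 10^(12.9/10) = 19.49845
SNR_N = 2 * 19.49845 = 38.9969
1/(1 + SNR_N) = 1/39.9969 = 0.0250019
Pd = (1e-6)^0.0250019 = 0.70793
Pd = 70.8%

70.8%


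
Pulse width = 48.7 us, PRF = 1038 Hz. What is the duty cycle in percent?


DC = 48.7e-6 * 1038 * 100 = 5.06%

5.06%


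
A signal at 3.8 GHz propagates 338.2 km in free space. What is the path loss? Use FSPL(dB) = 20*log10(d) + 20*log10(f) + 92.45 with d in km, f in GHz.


20*log10(338.2) = 50.58
20*log10(3.8) = 11.6
FSPL = 154.6 dB

154.6 dB


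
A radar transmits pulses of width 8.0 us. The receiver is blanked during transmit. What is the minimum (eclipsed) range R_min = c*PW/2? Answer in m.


R_min = 3e8 * 8.0e-6 / 2 = 1200.0 m

1200.0 m


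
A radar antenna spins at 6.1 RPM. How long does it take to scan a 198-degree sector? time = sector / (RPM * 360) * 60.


t = 198 / (6.1 * 360) * 60 = 5.41 s

5.41 s


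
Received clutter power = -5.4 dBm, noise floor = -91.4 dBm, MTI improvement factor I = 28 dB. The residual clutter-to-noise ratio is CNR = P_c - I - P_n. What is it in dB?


CNR = -5.4 - 28 - (-91.4) = 58.0 dB

58.0 dB


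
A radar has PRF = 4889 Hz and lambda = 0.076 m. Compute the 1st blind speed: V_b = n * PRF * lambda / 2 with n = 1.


V_blind = 1 * 4889 * 0.076 / 2 = 185.8 m/s

185.8 m/s


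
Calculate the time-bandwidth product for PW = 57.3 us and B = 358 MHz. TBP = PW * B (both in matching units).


TBP = 57.3 * 358 = 20513.4

20513.4


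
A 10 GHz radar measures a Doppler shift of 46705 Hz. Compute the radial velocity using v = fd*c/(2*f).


v = 46705 * 3e8 / (2 * 10000000000.0) = 700.6 m/s

700.6 m/s


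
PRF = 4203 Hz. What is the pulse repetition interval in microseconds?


PRI = 1/4203 = 0.0002379253 s = 237.9 us

237.9 us


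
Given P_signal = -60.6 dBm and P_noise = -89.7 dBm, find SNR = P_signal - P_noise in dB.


SNR = -60.6 - (-89.7) = 29.1 dB

29.1 dB


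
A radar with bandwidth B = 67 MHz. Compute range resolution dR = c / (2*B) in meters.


dR = 3e8 / (2 * 67000000.0) = 2.24 m

2.24 m


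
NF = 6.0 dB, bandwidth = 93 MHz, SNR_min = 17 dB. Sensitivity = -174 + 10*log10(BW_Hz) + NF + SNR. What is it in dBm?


10*log10(93000000.0) = 79.68
S = -174 + 79.68 + 6.0 + 17 = -71.3 dBm

-71.3 dBm


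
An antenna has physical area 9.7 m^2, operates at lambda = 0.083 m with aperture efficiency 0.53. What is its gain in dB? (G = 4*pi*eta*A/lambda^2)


G_linear = 4*pi*0.53*9.7/0.083^2 = 9377.81
G_dB = 10*log10(9377.81) = 39.7 dB

39.7 dB


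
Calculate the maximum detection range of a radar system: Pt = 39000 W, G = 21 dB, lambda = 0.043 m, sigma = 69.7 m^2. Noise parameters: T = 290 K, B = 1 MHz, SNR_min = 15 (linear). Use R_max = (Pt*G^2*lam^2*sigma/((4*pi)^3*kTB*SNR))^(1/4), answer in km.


G_lin = 10^(21/10) = 125.892541
R^4 = 39000 * 125.892541^2 * 0.043^2 * 69.7 / ((4*pi)^3 * 1.38e-23 * 290 * 1000000.0 * 15)
R^4 = 6.68708e17 m^4
R_max = (6.68708e17)^(1/4) = 28596.3 m = 28.6 km

28.6 km


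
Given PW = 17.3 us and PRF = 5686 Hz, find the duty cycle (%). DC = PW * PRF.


DC = 17.3e-6 * 5686 * 100 = 9.84%

9.84%


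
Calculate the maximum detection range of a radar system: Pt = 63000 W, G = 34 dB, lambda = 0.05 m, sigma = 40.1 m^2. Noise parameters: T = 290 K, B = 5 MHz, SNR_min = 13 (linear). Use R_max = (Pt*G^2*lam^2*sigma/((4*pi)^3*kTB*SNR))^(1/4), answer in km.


G_lin = 10^(34/10) = 2511.886432
R^4 = 63000 * 2511.886432^2 * 0.05^2 * 40.1 / ((4*pi)^3 * 1.38e-23 * 290 * 5000000.0 * 13)
R^4 = 7.71978e19 m^4
R_max = (7.71978e19)^(1/4) = 93734.9 m = 93.7 km

93.7 km


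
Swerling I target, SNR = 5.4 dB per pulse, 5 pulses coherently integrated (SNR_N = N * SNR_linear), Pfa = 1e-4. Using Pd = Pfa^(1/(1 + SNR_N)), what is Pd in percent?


SNR_lin = 10^(5.4/10) = 3.46737
SNR_N = 5 * 3.46737 = 17.33685
1/(1 + SNR_N) = 1/18.33685 = 0.054535
Pd = (1e-4)^0.054535 = 0.60515
Pd = 60.5%

60.5%


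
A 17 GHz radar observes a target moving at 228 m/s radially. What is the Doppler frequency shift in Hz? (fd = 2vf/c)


fd = 2 * 228 * 17000000000.0 / 3e8 = 25840.0 Hz

25840.0 Hz


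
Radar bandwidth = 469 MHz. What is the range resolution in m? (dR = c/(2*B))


dR = 3e8 / (2 * 469000000.0) = 0.32 m

0.32 m


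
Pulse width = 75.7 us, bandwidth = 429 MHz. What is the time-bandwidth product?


TBP = 75.7 * 429 = 32475.3

32475.3


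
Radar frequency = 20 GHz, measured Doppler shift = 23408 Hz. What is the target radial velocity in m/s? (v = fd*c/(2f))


v = 23408 * 3e8 / (2 * 20000000000.0) = 175.6 m/s

175.6 m/s


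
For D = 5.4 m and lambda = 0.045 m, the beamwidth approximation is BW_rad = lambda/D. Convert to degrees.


BW_rad = 0.045 / 5.4 = 0.008333
BW_deg = 0.48 degrees

0.48 degrees


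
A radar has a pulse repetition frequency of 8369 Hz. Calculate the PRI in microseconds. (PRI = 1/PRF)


PRI = 1/8369 = 0.0001194886 s = 119.5 us

119.5 us


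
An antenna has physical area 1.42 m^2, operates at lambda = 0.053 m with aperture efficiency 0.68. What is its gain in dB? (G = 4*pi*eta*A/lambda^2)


G_linear = 4*pi*0.68*1.42/0.053^2 = 4319.72
G_dB = 10*log10(4319.72) = 36.4 dB

36.4 dB


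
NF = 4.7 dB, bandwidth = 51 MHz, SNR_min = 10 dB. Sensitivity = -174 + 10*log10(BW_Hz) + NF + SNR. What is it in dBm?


10*log10(51000000.0) = 77.08
S = -174 + 77.08 + 4.7 + 10 = -82.2 dBm

-82.2 dBm


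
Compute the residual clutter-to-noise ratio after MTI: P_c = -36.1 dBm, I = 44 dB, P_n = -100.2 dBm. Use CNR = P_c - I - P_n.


CNR = -36.1 - 44 - (-100.2) = 20.1 dB

20.1 dB


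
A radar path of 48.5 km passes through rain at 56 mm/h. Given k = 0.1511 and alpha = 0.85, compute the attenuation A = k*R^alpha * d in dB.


gamma = 0.1511 * 56^0.85 = 4.626199 dB/km
A = 4.626199 * 48.5 = 224.37 dB

224.37 dB


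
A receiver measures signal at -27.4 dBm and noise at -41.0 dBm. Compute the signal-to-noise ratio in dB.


SNR = -27.4 - (-41.0) = 13.6 dB

13.6 dB


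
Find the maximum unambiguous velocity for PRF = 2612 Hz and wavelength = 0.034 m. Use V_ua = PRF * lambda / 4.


V_ua = 2612 * 0.034 / 4 = 22.2 m/s

22.2 m/s


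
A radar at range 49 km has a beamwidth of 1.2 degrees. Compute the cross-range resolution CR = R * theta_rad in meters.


BW_rad = 0.020943951
CR = 49000 * 0.020943951 = 1026.3 m

1026.3 m
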